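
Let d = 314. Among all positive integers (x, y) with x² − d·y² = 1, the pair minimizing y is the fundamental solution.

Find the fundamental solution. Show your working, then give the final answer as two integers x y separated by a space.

√314 = [17; 1,2,1,1,2,1,34, …], period ℓ=7 (odd) → k=13
k=0  a_k=17  p_k/q_k = 17/1
…
k=2  a_k=2  p_k/q_k = 53/3
…
k=5  a_k=2  p_k/q_k = 319/18
k=6  a_k=1  p_k/q_k = 443/25
k=7  a_k=34  p_k/q_k = 15381/868
k=8  a_k=1  p_k/q_k = 15824/893
…
k=10  a_k=1  p_k/q_k = 62853/3547
…
k=12  a_k=2  p_k/q_k = 282617/15949
k=13  a_k=1  p_k/q_k = 392499/22150
(x₁, y₁) = (392499, 22150);  392499² − 314·22150² = 1 ✓

392499 22150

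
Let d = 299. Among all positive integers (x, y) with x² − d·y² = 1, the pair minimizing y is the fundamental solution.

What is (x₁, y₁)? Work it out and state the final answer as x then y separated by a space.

√299 = [17; 3,2,3,34, …], period ℓ=4 (even) → k=3
step 0: (17, 1)  from 17·(1,0) + (0,1)
…
step 2: (121, 7)  from 2·(52,3) + (17,1)
step 3: (415, 24)  from 3·(121,7) + (52,3)
→ (415, 24).  Check: 415²=172225, 299·24²=172224, difference 1.

415 24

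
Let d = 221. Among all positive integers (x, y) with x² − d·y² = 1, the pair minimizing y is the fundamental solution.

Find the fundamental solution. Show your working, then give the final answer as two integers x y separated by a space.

1665 112

[14; 1,6,2,6,1,28] for √221; ℓ=6 ⇒ convergent index 5
a_0=14:  p_0=14·1+0=14,  q_0=14·0+1=1
a_1=1:  p_1=1·14+1=15,  q_1=1·1+0=1
a_2=6:  p_2=6·15+14=104,  q_2=6·1+1=7
a_3=2:  p_3=2·104+15=223,  q_3=2·7+1=15
a_4=6:  p_4=6·223+104=1442,  q_4=6·15+7=97
a_5=1:  p_5=1·1442+223=1665,  q_5=1·97+15=112
→ (1665, 112).  Check: 1665²=2772225, 221·112²=2772224, difference 1.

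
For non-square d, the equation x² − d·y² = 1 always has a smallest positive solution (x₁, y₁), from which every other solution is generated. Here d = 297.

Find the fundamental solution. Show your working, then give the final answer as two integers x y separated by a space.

48599 2820

√297 = [17; 4,3,1,1,2,1,1,3,4,34, …], period ℓ=10 (even) → k=9
a_0=17:  p_0=17·1+0=17,  q_0=17·0+1=1
a_1=4:  p_1=4·17+1=69,  q_1=4·1+0=4
…
a_3=1:  p_3=1·224+69=293,  q_3=1·13+4=17
a_4=1:  p_4=1·293+224=517,  q_4=1·17+13=30
a_5=2:  p_5=2·517+293=1327,  q_5=2·30+17=77
a_6=1:  p_6=1·1327+517=1844,  q_6=1·77+30=107
a_7=1:  p_7=1·1844+1327=3171,  q_7=1·107+77=184
a_8=3:  p_8=3·3171+1844=11357,  q_8=3·184+107=659
a_9=4:  p_9=4·11357+3171=48599,  q_9=4·659+184=2820
→ (48599, 2820).  Check: 48599²=2361862801, 297·2820²=2361862800, difference 1.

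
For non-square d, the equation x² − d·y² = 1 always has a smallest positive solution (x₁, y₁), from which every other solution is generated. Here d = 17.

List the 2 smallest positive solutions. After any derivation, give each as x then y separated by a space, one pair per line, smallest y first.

√17 = [4; 8, …], period ℓ=1 (odd) → k=1
step 0: (4, 1)  from 4·(1,0) + (0,1)
step 1: (33, 8)  from 8·(4,1) + (1,0)
(x₁, y₁) = (33, 8);  33² − 17·8² = 1 ✓
n=2: (33,8)∘(33,8) = (33·33+17·8·8, 33·8+8·33) = (2177,528)

33 8
2177 528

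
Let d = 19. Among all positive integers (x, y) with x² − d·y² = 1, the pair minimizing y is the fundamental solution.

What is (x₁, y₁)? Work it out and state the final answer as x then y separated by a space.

√19 = [4; 2,1,3,1,2,8, …], period ℓ=6 (even) → k=5
i=0: a=4 ⇒ p=4, q=1
…
i=3: a=3 ⇒ p=48, q=11
i=4: a=1 ⇒ p=61, q=14
i=5: a=2 ⇒ p=170, q=39
(x₁, y₁) = (170, 39);  170² − 19·39² = 1 ✓

170 39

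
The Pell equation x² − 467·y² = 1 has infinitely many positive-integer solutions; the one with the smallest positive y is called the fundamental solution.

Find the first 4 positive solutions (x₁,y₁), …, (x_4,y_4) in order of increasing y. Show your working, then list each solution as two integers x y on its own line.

√467 → a₀=21, period (1,1,1,1,3,…,1,1,42); ℓ=14 even so k=13
i=0: a=21 ⇒ p=21, q=1
i=1: a=1 ⇒ p=22, q=1
i=2: a=1 ⇒ p=43, q=2
i=3: a=1 ⇒ p=65, q=3
i=4: a=1 ⇒ p=108, q=5
i=5: a=3 ⇒ p=389, q=18
i=6: a=3 ⇒ p=1275, q=59
…
i=8: a=3 ⇒ p=82767, q=3830
i=9: a=3 ⇒ p=275465, q=12747
i=10: a=1 ⇒ p=358232, q=16577
i=11: a=1 ⇒ p=633697, q=29324
i=12: a=1 ⇒ p=991929, q=45901
i=13: a=1 ⇒ p=1625626, q=75225
(x₁, y₁) = (1625626, 75225);  1625626² − 467·75225² = 1 ✓
k=2:  x_2 = 1625626·1625626+467·75225·75225 = 5285319783751,  y_2 = 1625626·75225+75225·1625626 = 244575431700
k=3:  x_3 = 1625626·5285319783751+467·75225·244575431700 = 17183906517558380626,  y_3 = 1625626·244575431700+75225·5285319783751 = 795176361465413175
k=4:  x_4 = 1625626·17183906517558380626+467·75225·795176361465413175 = 55869210433019434807260001,  y_4 = 1625626·795176361465413175+75225·17183906517558380626 = 2585318735566902940613400

1625626 75225
5285319783751 244575431700
17183906517558380626 795176361465413175
55869210433019434807260001 2585318735566902940613400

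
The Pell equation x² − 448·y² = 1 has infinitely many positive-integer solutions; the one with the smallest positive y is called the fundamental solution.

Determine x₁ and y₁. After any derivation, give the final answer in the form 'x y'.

127 6

√448 = [21; 6,42, …], period ℓ=2 (even) → k=1
a_0=21:  p_0=21·1+0=21,  q_0=21·0+1=1
a_1=6:  p_1=6·21+1=127,  q_1=6·1+0=6
→ (127, 6).  Check: 127²=16129, 448·6²=16128, difference 1.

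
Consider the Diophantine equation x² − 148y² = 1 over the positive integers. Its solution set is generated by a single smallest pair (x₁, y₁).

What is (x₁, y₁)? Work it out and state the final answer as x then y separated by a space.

d=148: √d = [12; 6,24] (ℓ=2, even), read p_1/q_1
k=0  a_k=12  p_k/q_k = 12/1
k=1  a_k=6  p_k/q_k = 73/6
→ (73, 6).  Check: 73²=5329, 148·6²=5328, difference 1.

73 6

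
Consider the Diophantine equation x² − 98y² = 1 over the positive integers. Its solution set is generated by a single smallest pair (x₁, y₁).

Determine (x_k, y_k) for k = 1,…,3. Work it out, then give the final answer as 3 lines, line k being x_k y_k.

99 10
19601 1980
3880899 392030

d=98: √d = [9; 1,8,1,18] (ℓ=4, even), read p_3/q_3
k=0  a_k=9  p_k/q_k = 9/1
k=1  a_k=1  p_k/q_k = 10/1
k=2  a_k=8  p_k/q_k = 89/9
k=3  a_k=1  p_k/q_k = 99/10
fundamental: x₁=99, y₁=10  (since 9801 − 98·100 = 1)
(99+10√98)^2 = 19601 + 1980√98
(99+10√98)^3 = 3880899 + 392030√98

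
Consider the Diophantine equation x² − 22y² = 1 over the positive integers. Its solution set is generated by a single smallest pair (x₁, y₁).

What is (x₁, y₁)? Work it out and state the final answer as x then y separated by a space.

√22 → a₀=4, period (1,2,4,2,1,8); ℓ=6 even so k=5
a_0=4:  p_0=4·1+0=4,  q_0=4·0+1=1
a_1=1:  p_1=1·4+1=5,  q_1=1·1+0=1
a_2=2:  p_2=2·5+4=14,  q_2=2·1+1=3
a_3=4:  p_3=4·14+5=61,  q_3=4·3+1=13
a_4=2:  p_4=2·61+14=136,  q_4=2·13+3=29
a_5=1:  p_5=1·136+61=197,  q_5=1·29+13=42
→ (197, 42).  Check: 197²=38809, 22·42²=38808, difference 1.

197 42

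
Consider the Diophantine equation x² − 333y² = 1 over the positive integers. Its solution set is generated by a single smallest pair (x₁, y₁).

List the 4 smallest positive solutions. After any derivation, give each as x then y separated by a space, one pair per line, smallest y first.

73 4
10657 584
1555849 85260
227143297 12447376

[18; 4,36] for √333; ℓ=2 ⇒ convergent index 1
step 0: (18, 1)  from 18·(1,0) + (0,1)
step 1: (73, 4)  from 4·(18,1) + (1,0)
fundamental: x₁=73, y₁=4  (since 5329 − 333·16 = 1)
(x_2, y_2) = (73·73 + 333·4·4, 73·4 + 4·73) = (10657, 584)
(x_3, y_3) = (73·10657 + 333·4·584, 73·584 + 4·10657) = (1555849, 85260)
(x_4, y_4) = (73·1555849 + 333·4·85260, 73·85260 + 4·1555849) = (227143297, 12447376)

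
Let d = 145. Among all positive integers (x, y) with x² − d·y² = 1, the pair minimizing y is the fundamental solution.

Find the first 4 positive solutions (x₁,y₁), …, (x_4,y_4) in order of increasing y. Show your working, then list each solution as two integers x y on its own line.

√145 = [12; 24, …], period ℓ=1 (odd) → k=1
step 0: (12, 1)  from 12·(1,0) + (0,1)
step 1: (289, 24)  from 24·(12,1) + (1,0)
fundamental: x₁=289, y₁=24  (since 83521 − 145·576 = 1)
n=2: (289,24)∘(289,24) = (289·289+145·24·24, 289·24+24·289) = (167041,13872)
n=3: (167041,13872)∘(289,24) = (289·167041+145·24·13872, 289·13872+24·167041) = (96549409,8017992)
n=4: (96549409,8017992)∘(289,24) = (289·96549409+145·24·8017992, 289·8017992+24·96549409) = (55805391361,4634385504)

289 24
167041 13872
96549409 8017992
55805391361 4634385504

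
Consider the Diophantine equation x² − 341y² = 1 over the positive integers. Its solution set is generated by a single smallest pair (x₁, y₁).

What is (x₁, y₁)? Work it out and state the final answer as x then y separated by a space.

10626551 575460

√341 → a₀=18, period (2,6,1,8,2,…,6,2,36); ℓ=14 even so k=13
k=0  a_k=18  p_k/q_k = 18/1
k=1  a_k=2  p_k/q_k = 37/2
k=2  a_k=6  p_k/q_k = 240/13
k=3  a_k=1  p_k/q_k = 277/15
…
k=6  a_k=1  p_k/q_k = 7645/414
k=7  a_k=2  p_k/q_k = 20479/1109
…
k=9  a_k=2  p_k/q_k = 76727/4155
k=10  a_k=8  p_k/q_k = 641940/34763
…
k=12  a_k=6  p_k/q_k = 4953942/268271
k=13  a_k=2  p_k/q_k = 10626551/575460
→ (10626551, 575460).  Check: 10626551²=112923586155601, 341·575460²=112923586155600, difference 1.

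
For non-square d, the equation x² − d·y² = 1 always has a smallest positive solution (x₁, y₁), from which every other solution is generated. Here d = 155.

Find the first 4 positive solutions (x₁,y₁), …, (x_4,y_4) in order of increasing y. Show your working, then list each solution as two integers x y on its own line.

249 20
124001 9960
61752249 4960060
30752496001 2470099920

d=155: √d = [12; 2,4,2,24] (ℓ=4, even), read p_3/q_3
step 0: (12, 1)  from 12·(1,0) + (0,1)
step 1: (25, 2)  from 2·(12,1) + (1,0)
step 2: (112, 9)  from 4·(25,2) + (12,1)
step 3: (249, 20)  from 2·(112,9) + (25,2)
(x₁, y₁) = (249, 20);  249² − 155·20² = 1 ✓
n=2: (249,20)∘(249,20) = (249·249+155·20·20, 249·20+20·249) = (124001,9960)
n=3: (124001,9960)∘(249,20) = (249·124001+155·20·9960, 249·9960+20·124001) = (61752249,4960060)
n=4: (61752249,4960060)∘(249,20) = (249·61752249+155·20·4960060, 249·4960060+20·61752249) = (30752496001,2470099920)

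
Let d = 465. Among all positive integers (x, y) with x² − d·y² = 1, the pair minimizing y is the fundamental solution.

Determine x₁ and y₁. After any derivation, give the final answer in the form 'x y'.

15871 736

d=465: √d = [21; 1,1,3,2,2,2,3,1,1,42] (ℓ=10, even), read p_9/q_9
step 0: (21, 1)  from 21·(1,0) + (0,1)
step 1: (22, 1)  from 1·(21,1) + (1,0)
step 2: (43, 2)  from 1·(22,1) + (21,1)
…
step 4: (345, 16)  from 2·(151,7) + (43,2)
…
step 6: (2027, 94)  from 2·(841,39) + (345,16)
step 7: (6922, 321)  from 3·(2027,94) + (841,39)
step 8: (8949, 415)  from 1·(6922,321) + (2027,94)
step 9: (15871, 736)  from 1·(8949,415) + (6922,321)
fundamental: x₁=15871, y₁=736  (since 251888641 − 465·541696 = 1)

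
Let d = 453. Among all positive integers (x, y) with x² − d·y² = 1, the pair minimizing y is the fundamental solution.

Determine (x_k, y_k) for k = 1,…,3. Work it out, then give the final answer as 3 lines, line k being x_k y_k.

√453 → a₀=21, period (3,1,1,10,14,10,1,1,3,42); ℓ=10 even so k=9
step 0: (21, 1)  from 21·(1,0) + (0,1)
step 1: (64, 3)  from 3·(21,1) + (1,0)
…
step 3: (149, 7)  from 1·(85,4) + (64,3)
…
step 6: (223565, 10504)  from 10·(22199,1043) + (1575,74)
step 7: (245764, 11547)  from 1·(223565,10504) + (22199,1043)
step 8: (469329, 22051)  from 1·(245764,11547) + (223565,10504)
step 9: (1653751, 77700)  from 3·(469329,22051) + (245764,11547)
fundamental: x₁=1653751, y₁=77700  (since 2734892370001 − 453·6037290000 = 1)
n=2: (1653751,77700)∘(1653751,77700) = (1653751·1653751+453·77700·77700, 1653751·77700+77700·1653751) = (5469784740001,256992905400)
n=3: (5469784740001,256992905400)∘(1653751,77700) = (1653751·5469784740001+453·77700·256992905400, 1653751·256992905400+77700·5469784740001) = (18091323967121133751,850004548596233100)

1653751 77700
5469784740001 256992905400
18091323967121133751 850004548596233100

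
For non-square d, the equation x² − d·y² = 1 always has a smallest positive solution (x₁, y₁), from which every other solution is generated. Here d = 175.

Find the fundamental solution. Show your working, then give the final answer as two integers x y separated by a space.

2024 153

√175 = [13; 4,2,1,2,4,26, …], period ℓ=6 (even) → k=5
step 0: (13, 1)  from 13·(1,0) + (0,1)
…
step 3: (172, 13)  from 1·(119,9) + (53,4)
step 4: (463, 35)  from 2·(172,13) + (119,9)
step 5: (2024, 153)  from 4·(463,35) + (172,13)
(x₁, y₁) = (2024, 153);  2024² − 175·153² = 1 ✓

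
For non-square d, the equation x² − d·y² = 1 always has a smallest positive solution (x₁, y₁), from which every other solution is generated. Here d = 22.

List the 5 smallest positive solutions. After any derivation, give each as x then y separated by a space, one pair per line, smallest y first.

197 42
77617 16548
30580901 6519870
12048797377 2568812232
4747195585637 1012105499538

[4; 1,2,4,2,1,8] for √22; ℓ=6 ⇒ convergent index 5
k=0  a_k=4  p_k/q_k = 4/1
k=1  a_k=1  p_k/q_k = 5/1
k=2  a_k=2  p_k/q_k = 14/3
k=3  a_k=4  p_k/q_k = 61/13
k=4  a_k=2  p_k/q_k = 136/29
k=5  a_k=1  p_k/q_k = 197/42
→ (197, 42).  Check: 197²=38809, 22·42²=38808, difference 1.
(x_2, y_2) = (197·197 + 22·42·42, 197·42 + 42·197) = (77617, 16548)
(x_3, y_3) = (197·77617 + 22·42·16548, 197·16548 + 42·77617) = (30580901, 6519870)
(x_4, y_4) = (197·30580901 + 22·42·6519870, 197·6519870 + 42·30580901) = (12048797377, 2568812232)
(x_5, y_5) = (197·12048797377 + 22·42·2568812232, 197·2568812232 + 42·12048797377) = (4747195585637, 1012105499538)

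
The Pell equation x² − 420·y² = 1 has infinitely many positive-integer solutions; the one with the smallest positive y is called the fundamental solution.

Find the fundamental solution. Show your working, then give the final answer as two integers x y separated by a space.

√420 → a₀=20, period (2,40); ℓ=2 even so k=1
i=0: a=20 ⇒ p=20, q=1
i=1: a=2 ⇒ p=41, q=2
→ (41, 2).  Check: 41²=1681, 420·2²=1680, difference 1.

41 2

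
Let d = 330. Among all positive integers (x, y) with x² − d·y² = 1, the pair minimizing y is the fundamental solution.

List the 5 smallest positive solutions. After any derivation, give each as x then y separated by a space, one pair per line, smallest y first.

109 6
23761 1308
5179789 285138
1129170241 62158776
246153932749 13550328030

d=330: √d = [18; 6,36] (ℓ=2, even), read p_1/q_1
k=0  a_k=18  p_k/q_k = 18/1
k=1  a_k=6  p_k/q_k = 109/6
(x₁, y₁) = (109, 6);  109² − 330·6² = 1 ✓
k=2:  x_2 = 109·109+330·6·6 = 23761,  y_2 = 109·6+6·109 = 1308
k=3:  x_3 = 109·23761+330·6·1308 = 5179789,  y_3 = 109·1308+6·23761 = 285138
k=4:  x_4 = 109·5179789+330·6·285138 = 1129170241,  y_4 = 109·285138+6·5179789 = 62158776
k=5:  x_5 = 109·1129170241+330·6·62158776 = 246153932749,  y_5 = 109·62158776+6·1129170241 = 13550328030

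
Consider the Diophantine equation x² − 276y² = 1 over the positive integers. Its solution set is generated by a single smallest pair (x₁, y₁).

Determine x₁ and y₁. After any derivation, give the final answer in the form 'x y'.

7775 468

√276 → a₀=16, period (1,1,1,1,2,2,2,1,1,1,1,32); ℓ=12 even so k=11
i=0: a=16 ⇒ p=16, q=1
i=1: a=1 ⇒ p=17, q=1
…
i=3: a=1 ⇒ p=50, q=3
i=4: a=1 ⇒ p=83, q=5
…
i=6: a=2 ⇒ p=515, q=31
i=7: a=2 ⇒ p=1246, q=75
i=8: a=1 ⇒ p=1761, q=106
i=9: a=1 ⇒ p=3007, q=181
i=10: a=1 ⇒ p=4768, q=287
i=11: a=1 ⇒ p=7775, q=468
(x₁, y₁) = (7775, 468);  7775² − 276·468² = 1 ✓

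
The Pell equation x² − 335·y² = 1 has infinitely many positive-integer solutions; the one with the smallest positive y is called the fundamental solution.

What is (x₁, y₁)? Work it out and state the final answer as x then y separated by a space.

604 33

[18; 3,3,3,36] for √335; ℓ=4 ⇒ convergent index 3
k=0  a_k=18  p_k/q_k = 18/1
…
k=2  a_k=3  p_k/q_k = 183/10
k=3  a_k=3  p_k/q_k = 604/33
(x₁, y₁) = (604, 33);  604² − 335·33² = 1 ✓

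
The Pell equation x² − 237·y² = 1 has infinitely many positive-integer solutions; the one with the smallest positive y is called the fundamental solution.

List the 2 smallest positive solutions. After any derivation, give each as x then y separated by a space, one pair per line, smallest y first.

√237 → a₀=15, period (2,1,1,7,10,7,1,1,2,30); ℓ=10 even so k=9
i=0: a=15 ⇒ p=15, q=1
i=1: a=2 ⇒ p=31, q=2
…
i=5: a=10 ⇒ p=5927, q=385
i=6: a=7 ⇒ p=42074, q=2733
…
i=8: a=1 ⇒ p=90075, q=5851
i=9: a=2 ⇒ p=228151, q=14820
fundamental: x₁=228151, y₁=14820  (since 52052878801 − 237·219632400 = 1)
n=2: (228151,14820)∘(228151,14820) = (228151·228151+237·14820·14820, 228151·14820+14820·228151) = (104105757601,6762395640)

228151 14820
104105757601 6762395640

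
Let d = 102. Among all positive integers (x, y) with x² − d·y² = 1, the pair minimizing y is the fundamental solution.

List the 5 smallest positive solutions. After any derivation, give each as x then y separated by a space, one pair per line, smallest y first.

101 10
20401 2020
4120901 408030
832401601 82420040
168141002501 16648440050

√102 = [10; 10,20, …], period ℓ=2 (even) → k=1
step 0: (10, 1)  from 10·(1,0) + (0,1)
step 1: (101, 10)  from 10·(10,1) + (1,0)
(x₁, y₁) = (101, 10);  101² − 102·10² = 1 ✓
k=2:  x_2 = 101·101+102·10·10 = 20401,  y_2 = 101·10+10·101 = 2020
k=3:  x_3 = 101·20401+102·10·2020 = 4120901,  y_3 = 101·2020+10·20401 = 408030
k=4:  x_4 = 101·4120901+102·10·408030 = 832401601,  y_4 = 101·408030+10·4120901 = 82420040
k=5:  x_5 = 101·832401601+102·10·82420040 = 168141002501,  y_5 = 101·82420040+10·832401601 = 16648440050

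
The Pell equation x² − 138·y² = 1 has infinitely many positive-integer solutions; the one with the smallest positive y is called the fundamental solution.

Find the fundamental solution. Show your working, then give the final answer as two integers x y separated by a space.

47 4

[11; 1,2,1,22] for √138; ℓ=4 ⇒ convergent index 3
a_0=11:  p_0=11·1+0=11,  q_0=11·0+1=1
a_1=1:  p_1=1·11+1=12,  q_1=1·1+0=1
a_2=2:  p_2=2·12+11=35,  q_2=2·1+1=3
a_3=1:  p_3=1·35+12=47,  q_3=1·3+1=4
(x₁, y₁) = (47, 4);  47² − 138·4² = 1 ✓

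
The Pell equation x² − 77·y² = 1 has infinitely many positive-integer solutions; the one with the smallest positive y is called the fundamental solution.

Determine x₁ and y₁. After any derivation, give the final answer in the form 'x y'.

[8; 1,3,2,3,1,16] for √77; ℓ=6 ⇒ convergent index 5
a_0=8:  p_0=8·1+0=8,  q_0=8·0+1=1
…
a_2=3:  p_2=3·9+8=35,  q_2=3·1+1=4
…
a_4=3:  p_4=3·79+35=272,  q_4=3·9+4=31
a_5=1:  p_5=1·272+79=351,  q_5=1·31+9=40
(x₁, y₁) = (351, 40);  351² − 77·40² = 1 ✓

351 40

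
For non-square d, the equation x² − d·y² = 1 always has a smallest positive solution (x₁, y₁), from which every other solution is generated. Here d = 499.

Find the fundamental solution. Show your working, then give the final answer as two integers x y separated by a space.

d=499: √d = [22; 2,1,21,1,2,44] (ℓ=6, even), read p_5/q_5
a_0=22:  p_0=22·1+0=22,  q_0=22·0+1=1
a_1=2:  p_1=2·22+1=45,  q_1=2·1+0=2
a_2=1:  p_2=1·45+22=67,  q_2=1·2+1=3
a_3=21:  p_3=21·67+45=1452,  q_3=21·3+2=65
a_4=1:  p_4=1·1452+67=1519,  q_4=1·65+3=68
a_5=2:  p_5=2·1519+1452=4490,  q_5=2·68+65=201
(x₁, y₁) = (4490, 201);  4490² − 499·201² = 1 ✓

4490 201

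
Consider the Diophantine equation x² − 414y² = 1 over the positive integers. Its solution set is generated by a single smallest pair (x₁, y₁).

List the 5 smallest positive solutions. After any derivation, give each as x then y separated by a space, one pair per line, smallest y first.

24335 1196
1184384449 58209320
57643991108495 2833047603204
2805533046066067201 137884426789729360
136545293294391499564175 6710835049023080347996

√414 = [20; 2,1,7,2,7,1,2,40, …], period ℓ=8 (even) → k=7
i=0: a=20 ⇒ p=20, q=1
…
i=2: a=1 ⇒ p=61, q=3
…
i=6: a=1 ⇒ p=8444, q=415
i=7: a=2 ⇒ p=24335, q=1196
fundamental: x₁=24335, y₁=1196  (since 592192225 − 414·1430416 = 1)
(x_2, y_2) = (24335·24335 + 414·1196·1196, 24335·1196 + 1196·24335) = (1184384449, 58209320)
(x_3, y_3) = (24335·1184384449 + 414·1196·58209320, 24335·58209320 + 1196·1184384449) = (57643991108495, 2833047603204)
(x_4, y_4) = (24335·57643991108495 + 414·1196·2833047603204, 24335·2833047603204 + 1196·57643991108495) = (2805533046066067201, 137884426789729360)
(x_5, y_5) = (24335·2805533046066067201 + 414·1196·137884426789729360, 24335·137884426789729360 + 1196·2805533046066067201) = (136545293294391499564175, 6710835049023080347996)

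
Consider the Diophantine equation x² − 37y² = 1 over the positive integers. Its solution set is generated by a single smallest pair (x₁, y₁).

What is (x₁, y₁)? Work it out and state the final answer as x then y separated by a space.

73 12

√37 = [6; 12, …], period ℓ=1 (odd) → k=1
k=0  a_k=6  p_k/q_k = 6/1
k=1  a_k=12  p_k/q_k = 73/12
→ (73, 12).  Check: 73²=5329, 37·12²=5328, difference 1.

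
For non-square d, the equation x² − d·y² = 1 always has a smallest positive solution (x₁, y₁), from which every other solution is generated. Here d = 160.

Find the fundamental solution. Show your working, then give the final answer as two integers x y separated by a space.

d=160: √d = [12; 1,1,1,5,1,1,1,24] (ℓ=8, even), read p_7/q_7
step 0: (12, 1)  from 12·(1,0) + (0,1)
step 1: (13, 1)  from 1·(12,1) + (1,0)
step 2: (25, 2)  from 1·(13,1) + (12,1)
…
step 6: (468, 37)  from 1·(253,20) + (215,17)
step 7: (721, 57)  from 1·(468,37) + (253,20)
→ (721, 57).  Check: 721²=519841, 160·57²=519840, difference 1.

721 57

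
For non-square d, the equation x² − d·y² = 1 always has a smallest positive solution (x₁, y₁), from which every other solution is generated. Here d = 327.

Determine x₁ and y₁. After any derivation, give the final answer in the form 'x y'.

√327 = [18; 12,36, …], period ℓ=2 (even) → k=1
step 0: (18, 1)  from 18·(1,0) + (0,1)
step 1: (217, 12)  from 12·(18,1) + (1,0)
→ (217, 12).  Check: 217²=47089, 327·12²=47088, difference 1.

217 12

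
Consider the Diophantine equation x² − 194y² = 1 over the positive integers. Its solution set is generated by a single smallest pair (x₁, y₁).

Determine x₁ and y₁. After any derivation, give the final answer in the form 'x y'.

d=194: √d = [13; 1,12,1,26] (ℓ=4, even), read p_3/q_3
step 0: (13, 1)  from 13·(1,0) + (0,1)
…
step 2: (181, 13)  from 12·(14,1) + (13,1)
step 3: (195, 14)  from 1·(181,13) + (14,1)
(x₁, y₁) = (195, 14);  195² − 194·14² = 1 ✓

195 14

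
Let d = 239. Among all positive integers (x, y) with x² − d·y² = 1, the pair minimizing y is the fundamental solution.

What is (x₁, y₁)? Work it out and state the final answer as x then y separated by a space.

[15; 2,5,1,2,4,15,4,2,1,5,2,30] for √239; ℓ=12 ⇒ convergent index 11
i=0: a=15 ⇒ p=15, q=1
i=1: a=2 ⇒ p=31, q=2
i=2: a=5 ⇒ p=170, q=11
i=3: a=1 ⇒ p=201, q=13
…
i=5: a=4 ⇒ p=2489, q=161
…
i=7: a=4 ⇒ p=154117, q=9969
i=8: a=2 ⇒ p=346141, q=22390
i=9: a=1 ⇒ p=500258, q=32359
i=10: a=5 ⇒ p=2847431, q=184185
i=11: a=2 ⇒ p=6195120, q=400729
fundamental: x₁=6195120, y₁=400729  (since 38379511814400 − 239·160583731441 = 1)

6195120 400729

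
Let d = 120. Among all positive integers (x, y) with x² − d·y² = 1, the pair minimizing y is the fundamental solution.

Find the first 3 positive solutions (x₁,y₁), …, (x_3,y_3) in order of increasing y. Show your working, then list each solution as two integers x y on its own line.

11 1
241 22
5291 483

d=120: √d = [10; 1,20] (ℓ=2, even), read p_1/q_1
a_0=10:  p_0=10·1+0=10,  q_0=10·0+1=1
a_1=1:  p_1=1·10+1=11,  q_1=1·1+0=1
→ (11, 1).  Check: 11²=121, 120·1²=120, difference 1.
n=2: (11,1)∘(11,1) = (11·11+120·1·1, 11·1+1·11) = (241,22)
n=3: (241,22)∘(11,1) = (11·241+120·1·22, 11·22+1·241) = (5291,483)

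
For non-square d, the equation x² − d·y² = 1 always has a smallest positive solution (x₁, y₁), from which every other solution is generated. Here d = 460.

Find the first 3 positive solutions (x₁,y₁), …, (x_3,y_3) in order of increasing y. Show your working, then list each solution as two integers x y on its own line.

2535751 118230
12860066268001 599603681460
65219851798297071751 3040891269731634690

√460 = [21; 2,4,3,1,2,10,2,1,3,4,2,42, …], period ℓ=12 (even) → k=11
a_0=21:  p_0=21·1+0=21,  q_0=21·0+1=1
…
a_4=1:  p_4=1·622+193=815,  q_4=1·29+9=38
a_5=2:  p_5=2·815+622=2252,  q_5=2·38+29=105
…
a_10=4:  p_10=4·265693+72257=1135029,  q_10=4·12388+3369=52921
a_11=2:  p_11=2·1135029+265693=2535751,  q_11=2·52921+12388=118230
fundamental: x₁=2535751, y₁=118230  (since 6430033134001 − 460·13978332900 = 1)
n=2: (2535751,118230)∘(2535751,118230) = (2535751·2535751+460·118230·118230, 2535751·118230+118230·2535751) = (12860066268001,599603681460)
n=3: (12860066268001,599603681460)∘(2535751,118230) = (2535751·12860066268001+460·118230·599603681460, 2535751·599603681460+118230·12860066268001) = (65219851798297071751,3040891269731634690)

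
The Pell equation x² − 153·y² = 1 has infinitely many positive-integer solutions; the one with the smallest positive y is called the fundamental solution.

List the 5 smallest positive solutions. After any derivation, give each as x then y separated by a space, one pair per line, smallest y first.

d=153: √d = [12; 2,1,2,2,2,1,2,24] (ℓ=8, even), read p_7/q_7
step 0: (12, 1)  from 12·(1,0) + (0,1)
…
step 2: (37, 3)  from 1·(25,2) + (12,1)
step 3: (99, 8)  from 2·(37,3) + (25,2)
…
step 6: (804, 65)  from 1·(569,46) + (235,19)
step 7: (2177, 176)  from 2·(804,65) + (569,46)
→ (2177, 176).  Check: 2177²=4739329, 153·176²=4739328, difference 1.
(2177+176√153)^2 = 9478657 + 766304√153
(2177+176√153)^3 = 41270070401 + 3336487440√153
(2177+176√153)^4 = 179689877047297 + 14527065547456√153
(2177+176√153)^5 = 782369683393860737 + 63250840057135984√153

2177 176
9478657 766304
41270070401 3336487440
179689877047297 14527065547456
782369683393860737 63250840057135984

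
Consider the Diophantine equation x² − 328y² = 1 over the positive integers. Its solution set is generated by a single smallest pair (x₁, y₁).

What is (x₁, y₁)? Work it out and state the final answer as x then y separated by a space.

√328 → a₀=18, period (9,36); ℓ=2 even so k=1
step 0: (18, 1)  from 18·(1,0) + (0,1)
step 1: (163, 9)  from 9·(18,1) + (1,0)
fundamental: x₁=163, y₁=9  (since 26569 − 328·81 = 1)

163 9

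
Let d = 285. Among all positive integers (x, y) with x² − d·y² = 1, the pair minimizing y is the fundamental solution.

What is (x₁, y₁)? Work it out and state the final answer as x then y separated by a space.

√285 = [16; 1,7,2,7,1,32, …], period ℓ=6 (even) → k=5
a_0=16:  p_0=16·1+0=16,  q_0=16·0+1=1
a_1=1:  p_1=1·16+1=17,  q_1=1·1+0=1
a_2=7:  p_2=7·17+16=135,  q_2=7·1+1=8
a_3=2:  p_3=2·135+17=287,  q_3=2·8+1=17
a_4=7:  p_4=7·287+135=2144,  q_4=7·17+8=127
a_5=1:  p_5=1·2144+287=2431,  q_5=1·127+17=144
fundamental: x₁=2431, y₁=144  (since 5909761 − 285·20736 = 1)

2431 144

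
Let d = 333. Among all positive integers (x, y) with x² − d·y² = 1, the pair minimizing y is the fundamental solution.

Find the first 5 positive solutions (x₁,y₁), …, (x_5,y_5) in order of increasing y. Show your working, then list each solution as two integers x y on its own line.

√333 → a₀=18, period (4,36); ℓ=2 even so k=1
k=0  a_k=18  p_k/q_k = 18/1
k=1  a_k=4  p_k/q_k = 73/4
fundamental: x₁=73, y₁=4  (since 5329 − 333·16 = 1)
(x_2, y_2) = (73·73 + 333·4·4, 73·4 + 4·73) = (10657, 584)
(x_3, y_3) = (73·10657 + 333·4·584, 73·584 + 4·10657) = (1555849, 85260)
(x_4, y_4) = (73·1555849 + 333·4·85260, 73·85260 + 4·1555849) = (227143297, 12447376)
(x_5, y_5) = (73·227143297 + 333·4·12447376, 73·12447376 + 4·227143297) = (33161365513, 1817231636)

73 4
10657 584
1555849 85260
227143297 12447376
33161365513 1817231636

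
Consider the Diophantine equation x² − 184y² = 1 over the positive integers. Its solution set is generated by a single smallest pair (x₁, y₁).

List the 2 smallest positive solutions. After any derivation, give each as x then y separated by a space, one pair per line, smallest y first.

d=184: √d = [13; 1,1,3,2,1,2,1,2,3,1,1,26] (ℓ=12, even), read p_11/q_11
step 0: (13, 1)  from 13·(1,0) + (0,1)
step 1: (14, 1)  from 1·(13,1) + (1,0)
step 2: (27, 2)  from 1·(14,1) + (13,1)
step 3: (95, 7)  from 3·(27,2) + (14,1)
…
step 9: (10594, 781)  from 3·(3147,232) + (1153,85)
step 10: (13741, 1013)  from 1·(10594,781) + (3147,232)
step 11: (24335, 1794)  from 1·(13741,1013) + (10594,781)
(x₁, y₁) = (24335, 1794);  24335² − 184·1794² = 1 ✓
(24335+1794√184)^2 = 1184384449 + 87313980√184

24335 1794
1184384449 87313980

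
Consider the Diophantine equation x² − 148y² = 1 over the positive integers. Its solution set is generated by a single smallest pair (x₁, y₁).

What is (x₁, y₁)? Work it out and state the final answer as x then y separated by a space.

73 6

[12; 6,24] for √148; ℓ=2 ⇒ convergent index 1
k=0  a_k=12  p_k/q_k = 12/1
k=1  a_k=6  p_k/q_k = 73/6
fundamental: x₁=73, y₁=6  (since 5329 − 148·36 = 1)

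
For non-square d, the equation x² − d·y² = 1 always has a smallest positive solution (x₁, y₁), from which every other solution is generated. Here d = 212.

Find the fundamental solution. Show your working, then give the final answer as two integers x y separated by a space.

[14; 1,1,3,1,1,…,1,1,28] for √212; ℓ=14 ⇒ convergent index 13
k=0  a_k=14  p_k/q_k = 14/1
k=1  a_k=1  p_k/q_k = 15/1
k=2  a_k=1  p_k/q_k = 29/2
…
k=7  a_k=6  p_k/q_k = 2417/166
k=8  a_k=1  p_k/q_k = 2781/191
k=9  a_k=1  p_k/q_k = 5198/357
…
k=12  a_k=1  p_k/q_k = 37114/2549
k=13  a_k=1  p_k/q_k = 66249/4550
fundamental: x₁=66249, y₁=4550  (since 4388930001 − 212·20702500 = 1)

66249 4550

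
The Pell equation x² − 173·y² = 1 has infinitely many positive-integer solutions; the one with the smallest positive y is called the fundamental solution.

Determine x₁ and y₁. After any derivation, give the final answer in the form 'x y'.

2499849 190060

d=173: √d = [13; 6,1,1,6,26] (ℓ=5, odd), read p_9/q_9
step 0: (13, 1)  from 13·(1,0) + (0,1)
step 1: (79, 6)  from 6·(13,1) + (1,0)
step 2: (92, 7)  from 1·(79,6) + (13,1)
step 3: (171, 13)  from 1·(92,7) + (79,6)
step 4: (1118, 85)  from 6·(171,13) + (92,7)
…
step 6: (176552, 13423)  from 6·(29239,2223) + (1118,85)
step 7: (205791, 15646)  from 1·(176552,13423) + (29239,2223)
step 8: (382343, 29069)  from 1·(205791,15646) + (176552,13423)
step 9: (2499849, 190060)  from 6·(382343,29069) + (205791,15646)
(x₁, y₁) = (2499849, 190060);  2499849² − 173·190060² = 1 ✓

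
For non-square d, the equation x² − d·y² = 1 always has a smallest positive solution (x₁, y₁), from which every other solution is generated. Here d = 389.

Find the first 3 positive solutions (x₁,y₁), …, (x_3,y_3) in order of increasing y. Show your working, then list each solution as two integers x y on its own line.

√389 → a₀=19, period (1,2,1,1,1,1,2,1,38); ℓ=9 odd so k=17
k=0  a_k=19  p_k/q_k = 19/1
…
k=3  a_k=1  p_k/q_k = 79/4
k=4  a_k=1  p_k/q_k = 138/7
…
k=6  a_k=1  p_k/q_k = 355/18
…
k=8  a_k=1  p_k/q_k = 1282/65
k=9  a_k=38  p_k/q_k = 49643/2517
k=10  a_k=1  p_k/q_k = 50925/2582
k=11  a_k=2  p_k/q_k = 151493/7681
k=12  a_k=1  p_k/q_k = 202418/10263
k=13  a_k=1  p_k/q_k = 353911/17944
k=14  a_k=1  p_k/q_k = 556329/28207
k=15  a_k=1  p_k/q_k = 910240/46151
k=16  a_k=2  p_k/q_k = 2376809/120509
k=17  a_k=1  p_k/q_k = 3287049/166660
→ (3287049, 166660).  Check: 3287049²=10804691128401, 389·166660²=10804691128400, difference 1.
k=2:  x_2 = 3287049·3287049+389·166660·166660 = 21609382256801,  y_2 = 3287049·166660+166660·3287049 = 1095639172680
k=3:  x_3 = 3287049·21609382256801+389·166660·1095639172680 = 142062196675667653449,  y_3 = 3287049·1095639172680+166660·21609382256801 = 7202839293837075980

3287049 166660
21609382256801 1095639172680
142062196675667653449 7202839293837075980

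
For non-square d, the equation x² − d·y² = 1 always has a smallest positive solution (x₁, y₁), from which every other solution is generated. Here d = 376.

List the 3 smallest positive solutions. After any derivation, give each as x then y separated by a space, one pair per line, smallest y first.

[19; 2,1,1,3,1,…,1,2,38] for √376; ℓ=16 ⇒ convergent index 15
i=0: a=19 ⇒ p=19, q=1
i=1: a=2 ⇒ p=39, q=2
…
i=7: a=2 ⇒ p=2928, q=151
…
i=9: a=2 ⇒ p=28834, q=1487
i=10: a=2 ⇒ p=70621, q=3642
…
i=14: a=1 ⇒ p=837427, q=43187
i=15: a=2 ⇒ p=2143295, q=110532
(x₁, y₁) = (2143295, 110532);  2143295² − 376·110532² = 1 ✓
(x_2, y_2) = (2143295·2143295 + 376·110532·110532, 2143295·110532 + 110532·2143295) = (9187426914049, 473805365880)
(x_3, y_3) = (2143295·9187426914049 + 376·110532·473805365880, 2143295·473805365880 + 110532·9187426914049) = (39382732335491159615, 2031009343327438668)

2143295 110532
9187426914049 473805365880
39382732335491159615 2031009343327438668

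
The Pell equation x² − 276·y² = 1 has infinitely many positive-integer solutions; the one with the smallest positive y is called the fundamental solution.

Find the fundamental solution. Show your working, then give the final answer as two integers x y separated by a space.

√276 → a₀=16, period (1,1,1,1,2,2,2,1,1,1,1,32); ℓ=12 even so k=11
i=0: a=16 ⇒ p=16, q=1
i=1: a=1 ⇒ p=17, q=1
i=2: a=1 ⇒ p=33, q=2
i=3: a=1 ⇒ p=50, q=3
i=4: a=1 ⇒ p=83, q=5
…
i=9: a=1 ⇒ p=3007, q=181
i=10: a=1 ⇒ p=4768, q=287
i=11: a=1 ⇒ p=7775, q=468
→ (7775, 468).  Check: 7775²=60450625, 276·468²=60450624, difference 1.

7775 468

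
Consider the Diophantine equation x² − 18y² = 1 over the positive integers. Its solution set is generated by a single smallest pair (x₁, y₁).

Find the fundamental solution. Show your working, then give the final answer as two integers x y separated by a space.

√18 = [4; 4,8, …], period ℓ=2 (even) → k=1
step 0: (4, 1)  from 4·(1,0) + (0,1)
step 1: (17, 4)  from 4·(4,1) + (1,0)
→ (17, 4).  Check: 17²=289, 18·4²=288, difference 1.

17 4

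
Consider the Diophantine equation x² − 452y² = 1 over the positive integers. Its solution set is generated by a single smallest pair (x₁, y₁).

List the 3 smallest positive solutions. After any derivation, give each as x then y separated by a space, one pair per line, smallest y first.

√452 = [21; 3,1,5,3,10,3,5,1,3,42, …], period ℓ=10 (even) → k=9
i=0: a=21 ⇒ p=21, q=1
i=1: a=3 ⇒ p=64, q=3
i=2: a=1 ⇒ p=85, q=4
i=3: a=5 ⇒ p=489, q=23
i=4: a=3 ⇒ p=1552, q=73
i=5: a=10 ⇒ p=16009, q=753
i=6: a=3 ⇒ p=49579, q=2332
i=7: a=5 ⇒ p=263904, q=12413
i=8: a=1 ⇒ p=313483, q=14745
i=9: a=3 ⇒ p=1204353, q=56648
(x₁, y₁) = (1204353, 56648);  1204353² − 452·56648² = 1 ✓
(x_2, y_2) = (1204353·1204353 + 452·56648·56648, 1204353·56648 + 56648·1204353) = (2900932297217, 136448377488)
(x_3, y_3) = (1204353·2900932297217 + 452·56648·136448377488, 1204353·136448377488 + 56648·2900932297217) = (6987493029899166849, 328664025545553880)

1204353 56648
2900932297217 136448377488
6987493029899166849 328664025545553880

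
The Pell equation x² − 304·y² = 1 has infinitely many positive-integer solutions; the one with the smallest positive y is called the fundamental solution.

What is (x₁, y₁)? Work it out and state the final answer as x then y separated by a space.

√304 → a₀=17, period (2,3,2,1,1,1,1,1,2,3,2,34); ℓ=12 even so k=11
k=0  a_k=17  p_k/q_k = 17/1
…
k=2  a_k=3  p_k/q_k = 122/7
k=3  a_k=2  p_k/q_k = 279/16
k=4  a_k=1  p_k/q_k = 401/23
k=5  a_k=1  p_k/q_k = 680/39
k=6  a_k=1  p_k/q_k = 1081/62
k=7  a_k=1  p_k/q_k = 1761/101
k=8  a_k=1  p_k/q_k = 2842/163
…
k=10  a_k=3  p_k/q_k = 25177/1444
k=11  a_k=2  p_k/q_k = 57799/3315
fundamental: x₁=57799, y₁=3315  (since 3340724401 − 304·10989225 = 1)

57799 3315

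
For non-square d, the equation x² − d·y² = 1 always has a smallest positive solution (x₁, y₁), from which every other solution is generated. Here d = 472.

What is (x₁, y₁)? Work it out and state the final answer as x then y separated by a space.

306917 14127

√472 → a₀=21, period (1,2,1,1,1,…,2,1,42); ℓ=14 even so k=13
step 0: (21, 1)  from 21·(1,0) + (0,1)
step 1: (22, 1)  from 1·(21,1) + (1,0)
…
step 4: (152, 7)  from 1·(87,4) + (65,3)
…
step 6: (1108, 51)  from 4·(239,11) + (152,7)
…
step 8: (24224, 1115)  from 4·(5779,266) + (1108,51)
step 9: (30003, 1381)  from 1·(24224,1115) + (5779,266)
…
step 11: (84230, 3877)  from 1·(54227,2496) + (30003,1381)
step 12: (222687, 10250)  from 2·(84230,3877) + (54227,2496)
step 13: (306917, 14127)  from 1·(222687,10250) + (84230,3877)
→ (306917, 14127).  Check: 306917²=94198044889, 472·14127²=94198044888, difference 1.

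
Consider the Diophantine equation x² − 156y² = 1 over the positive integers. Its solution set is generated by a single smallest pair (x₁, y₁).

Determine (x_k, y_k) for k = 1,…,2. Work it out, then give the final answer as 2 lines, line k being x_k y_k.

d=156: √d = [12; 2,24] (ℓ=2, even), read p_1/q_1
step 0: (12, 1)  from 12·(1,0) + (0,1)
step 1: (25, 2)  from 2·(12,1) + (1,0)
fundamental: x₁=25, y₁=2  (since 625 − 156·4 = 1)
(x_2, y_2) = (25·25 + 156·2·2, 25·2 + 2·25) = (1249, 100)

25 2
1249 100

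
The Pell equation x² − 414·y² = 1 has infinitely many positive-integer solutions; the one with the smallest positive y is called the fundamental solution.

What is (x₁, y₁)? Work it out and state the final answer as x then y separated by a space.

d=414: √d = [20; 2,1,7,2,7,1,2,40] (ℓ=8, even), read p_7/q_7
a_0=20:  p_0=20·1+0=20,  q_0=20·0+1=1
a_1=2:  p_1=2·20+1=41,  q_1=2·1+0=2
a_2=1:  p_2=1·41+20=61,  q_2=1·2+1=3
a_3=7:  p_3=7·61+41=468,  q_3=7·3+2=23
…
a_6=1:  p_6=1·7447+997=8444,  q_6=1·366+49=415
a_7=2:  p_7=2·8444+7447=24335,  q_7=2·415+366=1196
→ (24335, 1196).  Check: 24335²=592192225, 414·1196²=592192224, difference 1.

24335 1196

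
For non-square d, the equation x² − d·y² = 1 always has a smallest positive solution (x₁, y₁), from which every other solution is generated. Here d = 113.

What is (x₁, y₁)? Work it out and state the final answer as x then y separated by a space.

1204353 113296

√113 → a₀=10, period (1,1,1,2,2,1,1,1,20); ℓ=9 odd so k=17
a_0=10:  p_0=10·1+0=10,  q_0=10·0+1=1
…
a_2=1:  p_2=1·11+10=21,  q_2=1·1+1=2
a_3=1:  p_3=1·21+11=32,  q_3=1·2+1=3
a_4=2:  p_4=2·32+21=85,  q_4=2·3+2=8
a_5=2:  p_5=2·85+32=202,  q_5=2·8+3=19
a_6=1:  p_6=1·202+85=287,  q_6=1·19+8=27
…
a_8=1:  p_8=1·489+287=776,  q_8=1·46+27=73
a_9=20:  p_9=20·776+489=16009,  q_9=20·73+46=1506
a_10=1:  p_10=1·16009+776=16785,  q_10=1·1506+73=1579
…
a_12=1:  p_12=1·32794+16785=49579,  q_12=1·3085+1579=4664
a_13=2:  p_13=2·49579+32794=131952,  q_13=2·4664+3085=12413
a_14=2:  p_14=2·131952+49579=313483,  q_14=2·12413+4664=29490
…
a_16=1:  p_16=1·445435+313483=758918,  q_16=1·41903+29490=71393
a_17=1:  p_17=1·758918+445435=1204353,  q_17=1·71393+41903=113296
fundamental: x₁=1204353, y₁=113296  (since 1450466148609 − 113·12835983616 = 1)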